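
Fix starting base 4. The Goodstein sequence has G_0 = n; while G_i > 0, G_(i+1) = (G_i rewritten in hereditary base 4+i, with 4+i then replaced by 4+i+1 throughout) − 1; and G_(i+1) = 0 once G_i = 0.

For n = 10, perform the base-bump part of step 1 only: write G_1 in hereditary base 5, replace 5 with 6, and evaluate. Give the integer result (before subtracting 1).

13

G_0=10  [base 4] 2·4 + 2  →[4↦5]→  2·5 + 2 = 12  −1 ⇒ G_1=11
G_1=11  [base 5] 2·5 + 1  →[5↦6]→  2·6 + 1 = 13  −1 ⇒ G_2=12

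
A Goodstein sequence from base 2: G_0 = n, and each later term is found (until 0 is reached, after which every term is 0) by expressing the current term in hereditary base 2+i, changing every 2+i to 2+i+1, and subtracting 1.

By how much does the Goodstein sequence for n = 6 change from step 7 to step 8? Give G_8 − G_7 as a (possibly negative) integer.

i=0: 6 = 2^2 + 2 (b=2); 2→3: 3^3 + 3 = 30; 30−1 = 29
i=1: 29 = 3^3 + 2 (b=3); 3→4: 4^4 + 2 = 258; 258−1 = 257
i=2: 257 = 4^4 + 1 (b=4); 4→5: 5^5 + 1 = 3126; 3126−1 = 3125
i=3: 3125 = 5^5 (b=5); 5→6: 6^6 = 46656; 46656−1 = 46655
i=4: 46655 = 5·6^5 + 5·6^4 + 5·6^3 + 5·6^2 + 5·6 + 5 (b=6); 6→7: 5·7^5 + 5·7^4 + 5·7^3 + 5·7^2 + 5·7 + 5 = 98040; 98040−1 = 98039
i=5: 98039 = 5·7^5 + 5·7^4 + 5·7^3 + 5·7^2 + 5·7 + 4 (b=7); 7→8: 5·8^5 + 5·8^4 + 5·8^3 + 5·8^2 + 5·8 + 4 = 187244; 187244−1 = 187243
i=6: 187243 = 5·8^5 + 5·8^4 + 5·8^3 + 5·8^2 + 5·8 + 3 (b=8); 8→9: 5·9^5 + 5·9^4 + 5·9^3 + 5·9^2 + 5·9 + 3 = 332148; 332148−1 = 332147
i=7: 332147 = 5·9^5 + 5·9^4 + 5·9^3 + 5·9^2 + 5·9 + 2 (b=9); 9→10: 5·10^5 + 5·10^4 + 5·10^3 + 5·10^2 + 5·10 + 2 = 555552; 555552−1 = 555551

223404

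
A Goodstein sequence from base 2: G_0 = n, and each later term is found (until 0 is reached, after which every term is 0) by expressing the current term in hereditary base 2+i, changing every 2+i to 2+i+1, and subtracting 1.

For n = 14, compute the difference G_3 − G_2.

G_0=14  [base 2] 2^(2 + 1) + 2^2 + 2  →[2↦3]→  3^(3 + 1) + 3^3 + 3 = 111  −1 ⇒ G_1=110
G_1=110  [base 3] 3^(3 + 1) + 3^3 + 2  →[3↦4]→  4^(4 + 1) + 4^4 + 2 = 1282  −1 ⇒ G_2=1281
G_2=1281  [base 4] 4^(4 + 1) + 4^4 + 1  →[4↦5]→  5^(5 + 1) + 5^5 + 1 = 18751  −1 ⇒ G_3=18750

17469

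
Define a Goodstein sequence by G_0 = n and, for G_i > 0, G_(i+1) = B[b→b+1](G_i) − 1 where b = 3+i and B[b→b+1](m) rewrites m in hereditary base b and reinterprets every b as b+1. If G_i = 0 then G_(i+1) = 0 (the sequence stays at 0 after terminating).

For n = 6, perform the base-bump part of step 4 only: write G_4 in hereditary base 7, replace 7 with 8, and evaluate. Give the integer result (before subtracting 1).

8

[0] 6 ≡ 2·3 (base 3). Lift 4: 8. −1: 7.
[1] 7 ≡ 4 + 3 (base 4). Lift 5: 8. −1: 7.
[2] 7 ≡ 5 + 2 (base 5). Lift 6: 8. −1: 7.
[3] 7 ≡ 6 + 1 (base 6). Lift 7: 8. −1: 7.
[4] 7 ≡ 7 (base 7). Lift 8: 8. −1: 7.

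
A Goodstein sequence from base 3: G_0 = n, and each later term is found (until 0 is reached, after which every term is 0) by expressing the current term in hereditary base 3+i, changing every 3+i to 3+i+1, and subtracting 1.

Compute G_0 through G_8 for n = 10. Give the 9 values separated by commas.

G_0=10  [base 3] 3^2 + 1  →[3↦4]→  4^2 + 1 = 17  −1 ⇒ G_1=16
G_1=16  [base 4] 4^2  →[4↦5]→  5^2 = 25  −1 ⇒ G_2=24
G_2=24  [base 5] 4·5 + 4  →[5↦6]→  4·6 + 4 = 28  −1 ⇒ G_3=27
G_3=27  [base 6] 4·6 + 3  →[6↦7]→  4·7 + 3 = 31  −1 ⇒ G_4=30
G_4=30  [base 7] 4·7 + 2  →[7↦8]→  4·8 + 2 = 34  −1 ⇒ G_5=33
G_5=33  [base 8] 4·8 + 1  →[8↦9]→  4·9 + 1 = 37  −1 ⇒ G_6=36
G_6=36  [base 9] 4·9  →[9↦10]→  4·10 = 40  −1 ⇒ G_7=39
G_7=39  [base 10] 3·10 + 9  →[10↦11]→  3·11 + 9 = 42  −1 ⇒ G_8=41

10, 16, 24, 27, 30, 33, 36, 39, 41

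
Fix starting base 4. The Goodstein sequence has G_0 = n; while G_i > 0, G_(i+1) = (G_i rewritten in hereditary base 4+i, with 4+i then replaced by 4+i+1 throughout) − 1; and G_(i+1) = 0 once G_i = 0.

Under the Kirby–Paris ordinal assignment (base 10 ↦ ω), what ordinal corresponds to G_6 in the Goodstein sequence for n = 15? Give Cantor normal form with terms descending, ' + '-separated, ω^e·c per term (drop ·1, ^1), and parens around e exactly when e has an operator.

(0) 15|_4 = 3·4 + 3 ↦ 3·5 + 3|_5 = 18 ⇒ 17
(1) 17|_5 = 3·5 + 2 ↦ 3·6 + 2|_6 = 20 ⇒ 19
(2) 19|_6 = 3·6 + 1 ↦ 3·7 + 1|_7 = 22 ⇒ 21
(3) 21|_7 = 3·7 ↦ 3·8|_8 = 24 ⇒ 23
(4) 23|_8 = 2·8 + 7 ↦ 2·9 + 7|_9 = 25 ⇒ 24
(5) 24|_9 = 2·9 + 6 ↦ 2·10 + 6|_10 = 26 ⇒ 25
(6) 25|_10 = 2·10 + 5 ↦ 2·11 + 5|_11 = 27 ⇒ 26

ω·2 + 5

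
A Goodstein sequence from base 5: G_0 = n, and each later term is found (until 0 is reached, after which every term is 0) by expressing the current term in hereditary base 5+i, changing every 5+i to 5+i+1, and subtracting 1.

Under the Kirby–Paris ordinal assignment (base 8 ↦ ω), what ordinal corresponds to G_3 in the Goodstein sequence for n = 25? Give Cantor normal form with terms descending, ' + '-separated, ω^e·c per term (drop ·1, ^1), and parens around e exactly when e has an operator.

step 0: 25 = 5^2; sub 6 for 5: 6^2; = 36; G_1 = 36−1 = 35
step 1: 35 = 5·6 + 5; sub 7 for 6: 5·7 + 5; = 40; G_2 = 40−1 = 39
step 2: 39 = 5·7 + 4; sub 8 for 7: 5·8 + 4; = 44; G_3 = 44−1 = 43
step 3: 43 = 5·8 + 3; sub 9 for 8: 5·9 + 3; = 48; G_4 = 48−1 = 47

ω·5 + 3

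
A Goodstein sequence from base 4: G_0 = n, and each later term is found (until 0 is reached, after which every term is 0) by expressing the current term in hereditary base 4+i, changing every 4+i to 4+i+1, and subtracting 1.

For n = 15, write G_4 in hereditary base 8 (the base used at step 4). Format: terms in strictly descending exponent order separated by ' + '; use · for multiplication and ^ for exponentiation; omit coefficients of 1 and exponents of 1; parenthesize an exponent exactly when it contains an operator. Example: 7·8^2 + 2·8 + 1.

2·8 + 7

G_0=15  [base 4] 3·4 + 3  →[4↦5]→  3·5 + 3 = 18  −1 ⇒ G_1=17
G_1=17  [base 5] 3·5 + 2  →[5↦6]→  3·6 + 2 = 20  −1 ⇒ G_2=19
G_2=19  [base 6] 3·6 + 1  →[6↦7]→  3·7 + 1 = 22  −1 ⇒ G_3=21
G_3=21  [base 7] 3·7  →[7↦8]→  3·8 = 24  −1 ⇒ G_4=23
G_4=23  [base 8] 2·8 + 7  →[8↦9]→  2·9 + 7 = 25  −1 ⇒ G_5=24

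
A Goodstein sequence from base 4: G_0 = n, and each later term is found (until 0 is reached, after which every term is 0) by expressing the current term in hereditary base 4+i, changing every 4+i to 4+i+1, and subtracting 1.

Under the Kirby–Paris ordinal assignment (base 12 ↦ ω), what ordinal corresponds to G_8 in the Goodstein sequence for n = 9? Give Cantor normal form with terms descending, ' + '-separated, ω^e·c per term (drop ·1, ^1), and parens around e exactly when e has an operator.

11

(0) 9|_4 = 2·4 + 1 ↦ 2·5 + 1|_5 = 11 ⇒ 10
(1) 10|_5 = 2·5 ↦ 2·6|_6 = 12 ⇒ 11
(2) 11|_6 = 6 + 5 ↦ 7 + 5|_7 = 12 ⇒ 11
(3) 11|_7 = 7 + 4 ↦ 8 + 4|_8 = 12 ⇒ 11
(4) 11|_8 = 8 + 3 ↦ 9 + 3|_9 = 12 ⇒ 11
(5) 11|_9 = 9 + 2 ↦ 10 + 2|_10 = 12 ⇒ 11
(6) 11|_10 = 10 + 1 ↦ 11 + 1|_11 = 12 ⇒ 11
(7) 11|_11 = 11 ↦ 12|_12 = 12 ⇒ 11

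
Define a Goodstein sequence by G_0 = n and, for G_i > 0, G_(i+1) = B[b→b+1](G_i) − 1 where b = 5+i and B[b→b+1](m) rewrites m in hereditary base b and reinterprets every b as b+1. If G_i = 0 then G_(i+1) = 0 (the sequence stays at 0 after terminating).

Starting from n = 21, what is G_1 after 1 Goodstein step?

24

i=0: 21 = 4·5 + 1 (b=5); 5→6: 4·6 + 1 = 25; 25−1 = 24
i=1: 24 = 4·6 (b=6); 6→7: 4·7 = 28; 28−1 = 27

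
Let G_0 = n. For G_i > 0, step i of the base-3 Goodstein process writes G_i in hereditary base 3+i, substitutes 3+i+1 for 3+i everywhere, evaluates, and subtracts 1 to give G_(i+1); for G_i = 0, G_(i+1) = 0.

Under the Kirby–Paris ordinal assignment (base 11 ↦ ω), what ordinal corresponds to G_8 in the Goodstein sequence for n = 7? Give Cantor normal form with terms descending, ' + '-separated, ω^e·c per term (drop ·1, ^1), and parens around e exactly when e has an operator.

7 —HB3→ 2·3 + 1 —bump→ 2·4 + 1 = 9 —(−1)→ 8
8 —HB4→ 2·4 —bump→ 2·5 = 10 —(−1)→ 9
9 —HB5→ 5 + 4 —bump→ 6 + 4 = 10 —(−1)→ 9
9 —HB6→ 6 + 3 —bump→ 7 + 3 = 10 —(−1)→ 9
9 —HB7→ 7 + 2 —bump→ 8 + 2 = 10 —(−1)→ 9
9 —HB8→ 8 + 1 —bump→ 9 + 1 = 10 —(−1)→ 9
9 —HB9→ 9 —bump→ 10 = 10 —(−1)→ 9
9 —HB10→ 9 —bump→ 9 = 9 —(−1)→ 8
8 —HB11→ 8 —bump→ 8 = 8 —(−1)→ 7

8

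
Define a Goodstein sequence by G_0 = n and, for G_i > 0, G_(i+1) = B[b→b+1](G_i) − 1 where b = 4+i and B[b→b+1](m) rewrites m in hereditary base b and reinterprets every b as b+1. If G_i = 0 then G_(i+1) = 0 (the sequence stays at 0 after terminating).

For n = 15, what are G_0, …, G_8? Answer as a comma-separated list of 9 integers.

(0) 15|_4 = 3·4 + 3 ↦ 3·5 + 3|_5 = 18 ⇒ 17
(1) 17|_5 = 3·5 + 2 ↦ 3·6 + 2|_6 = 20 ⇒ 19
(2) 19|_6 = 3·6 + 1 ↦ 3·7 + 1|_7 = 22 ⇒ 21
(3) 21|_7 = 3·7 ↦ 3·8|_8 = 24 ⇒ 23
(4) 23|_8 = 2·8 + 7 ↦ 2·9 + 7|_9 = 25 ⇒ 24
(5) 24|_9 = 2·9 + 6 ↦ 2·10 + 6|_10 = 26 ⇒ 25
(6) 25|_10 = 2·10 + 5 ↦ 2·11 + 5|_11 = 27 ⇒ 26
(7) 26|_11 = 2·11 + 4 ↦ 2·12 + 4|_12 = 28 ⇒ 27

15, 17, 19, 21, 23, 24, 25, 26, 27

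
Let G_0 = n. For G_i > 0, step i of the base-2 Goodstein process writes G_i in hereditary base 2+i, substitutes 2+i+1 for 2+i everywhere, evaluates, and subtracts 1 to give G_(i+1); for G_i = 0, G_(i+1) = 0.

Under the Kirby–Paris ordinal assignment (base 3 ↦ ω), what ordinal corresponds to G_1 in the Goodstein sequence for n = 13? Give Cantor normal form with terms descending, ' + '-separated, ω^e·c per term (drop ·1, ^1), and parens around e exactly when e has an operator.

ω^(ω + 1) + ω^ω

G_0=13  [base 2] 2^(2 + 1) + 2^2 + 1  →[2↦3]→  3^(3 + 1) + 3^3 + 1 = 109  −1 ⇒ G_1=108
G_1=108  [base 3] 3^(3 + 1) + 3^3  →[3↦4]→  4^(4 + 1) + 4^4 = 1280  −1 ⇒ G_2=1279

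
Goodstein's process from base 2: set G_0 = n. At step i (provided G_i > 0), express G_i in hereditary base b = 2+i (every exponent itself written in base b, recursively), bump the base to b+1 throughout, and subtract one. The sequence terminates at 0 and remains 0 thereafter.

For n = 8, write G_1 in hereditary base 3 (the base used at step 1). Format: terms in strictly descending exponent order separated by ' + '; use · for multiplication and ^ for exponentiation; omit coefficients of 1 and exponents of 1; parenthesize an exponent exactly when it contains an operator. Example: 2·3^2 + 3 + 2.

2·3^3 + 2·3^2 + 2·3 + 2

G_0=8  [base 2] 2^(2 + 1)  →[2↦3]→  3^(3 + 1) = 81  −1 ⇒ G_1=80
G_1=80  [base 3] 2·3^3 + 2·3^2 + 2·3 + 2  →[3↦4]→  2·4^4 + 2·4^2 + 2·4 + 2 = 554  −1 ⇒ G_2=553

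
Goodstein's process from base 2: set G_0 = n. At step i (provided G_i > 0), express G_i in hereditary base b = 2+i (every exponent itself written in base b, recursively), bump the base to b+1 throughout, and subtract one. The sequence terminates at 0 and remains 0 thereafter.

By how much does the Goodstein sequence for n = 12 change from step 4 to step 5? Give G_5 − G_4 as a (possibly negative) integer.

G_0 = 12. HB_2(12) = 2^(2 + 1) + 2^2. Bump = 108. G_1 = 107.
G_1 = 107. HB_3(107) = 3^(3 + 1) + 2·3^2 + 2·3 + 2. Bump = 1066. G_2 = 1065.
G_2 = 1065. HB_4(1065) = 4^(4 + 1) + 2·4^2 + 2·4 + 1. Bump = 15686. G_3 = 15685.
G_3 = 15685. HB_5(15685) = 5^(5 + 1) + 2·5^2 + 2·5. Bump = 280020. G_4 = 280019.
G_4 = 280019. HB_6(280019) = 6^(6 + 1) + 2·6^2 + 6 + 5. Bump = 5764911. G_5 = 5764910.

5484891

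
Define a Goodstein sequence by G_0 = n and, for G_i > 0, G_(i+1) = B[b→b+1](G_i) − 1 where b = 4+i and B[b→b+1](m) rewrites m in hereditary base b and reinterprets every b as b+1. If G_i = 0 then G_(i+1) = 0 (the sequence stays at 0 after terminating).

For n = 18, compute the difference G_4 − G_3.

i=0: 18 = 4^2 + 2 (b=4); 4→5: 5^2 + 2 = 27; 27−1 = 26
i=1: 26 = 5^2 + 1 (b=5); 5→6: 6^2 + 1 = 37; 37−1 = 36
i=2: 36 = 6^2 (b=6); 6→7: 7^2 = 49; 49−1 = 48
i=3: 48 = 6·7 + 6 (b=7); 7→8: 6·8 + 6 = 54; 54−1 = 53

5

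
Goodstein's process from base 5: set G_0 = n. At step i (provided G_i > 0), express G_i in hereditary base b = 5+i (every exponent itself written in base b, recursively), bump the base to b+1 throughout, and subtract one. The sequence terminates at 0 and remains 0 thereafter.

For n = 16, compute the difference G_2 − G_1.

2

[0] 16 ≡ 3·5 + 1 (base 5). Lift 6: 19. −1: 18.
[1] 18 ≡ 3·6 (base 6). Lift 7: 21. −1: 20.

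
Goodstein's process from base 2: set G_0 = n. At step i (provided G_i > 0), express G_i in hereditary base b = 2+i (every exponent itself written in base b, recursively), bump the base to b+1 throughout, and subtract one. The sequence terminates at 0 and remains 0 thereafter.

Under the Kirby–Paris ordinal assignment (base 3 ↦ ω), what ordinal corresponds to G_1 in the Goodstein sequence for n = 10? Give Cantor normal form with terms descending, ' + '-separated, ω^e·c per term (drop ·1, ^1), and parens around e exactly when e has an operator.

G_0 = 10. HB_2(10) = 2^(2 + 1) + 2. Bump = 84. G_1 = 83.
G_1 = 83. HB_3(83) = 3^(3 + 1) + 2. Bump = 1026. G_2 = 1025.

ω^(ω + 1) + 2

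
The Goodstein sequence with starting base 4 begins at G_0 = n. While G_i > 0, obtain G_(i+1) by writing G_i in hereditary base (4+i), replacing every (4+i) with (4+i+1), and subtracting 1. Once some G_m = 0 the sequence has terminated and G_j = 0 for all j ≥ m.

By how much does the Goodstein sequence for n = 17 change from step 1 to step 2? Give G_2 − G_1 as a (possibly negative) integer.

[0] 17 ≡ 4^2 + 1 (base 4). Lift 5: 26. −1: 25.
[1] 25 ≡ 5^2 (base 5). Lift 6: 36. −1: 35.

10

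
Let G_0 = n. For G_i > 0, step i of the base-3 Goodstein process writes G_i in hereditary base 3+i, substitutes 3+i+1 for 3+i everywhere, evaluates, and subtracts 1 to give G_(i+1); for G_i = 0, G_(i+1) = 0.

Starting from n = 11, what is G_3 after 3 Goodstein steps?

[0] 11 ≡ 3^2 + 2 (base 3). Lift 4: 18. −1: 17.
[1] 17 ≡ 4^2 + 1 (base 4). Lift 5: 26. −1: 25.
[2] 25 ≡ 5^2 (base 5). Lift 6: 36. −1: 35.

35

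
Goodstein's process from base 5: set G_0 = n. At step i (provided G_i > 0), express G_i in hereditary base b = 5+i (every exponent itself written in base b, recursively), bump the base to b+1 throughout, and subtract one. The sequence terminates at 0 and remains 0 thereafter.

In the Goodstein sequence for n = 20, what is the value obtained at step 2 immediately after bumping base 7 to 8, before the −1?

28

20 —HB5→ 4·5 —bump→ 4·6 = 24 —(−1)→ 23
23 —HB6→ 3·6 + 5 —bump→ 3·7 + 5 = 26 —(−1)→ 25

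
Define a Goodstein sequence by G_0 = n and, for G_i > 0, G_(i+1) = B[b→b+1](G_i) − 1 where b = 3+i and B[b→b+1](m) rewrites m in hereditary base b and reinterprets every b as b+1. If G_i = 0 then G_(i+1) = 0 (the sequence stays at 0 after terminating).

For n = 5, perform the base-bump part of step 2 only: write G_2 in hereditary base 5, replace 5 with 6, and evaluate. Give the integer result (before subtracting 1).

base 3: 5 = 3 + 2; at 4: 4 + 2 = 6; next = 5
base 4: 5 = 4 + 1; at 5: 5 + 1 = 6; next = 5

6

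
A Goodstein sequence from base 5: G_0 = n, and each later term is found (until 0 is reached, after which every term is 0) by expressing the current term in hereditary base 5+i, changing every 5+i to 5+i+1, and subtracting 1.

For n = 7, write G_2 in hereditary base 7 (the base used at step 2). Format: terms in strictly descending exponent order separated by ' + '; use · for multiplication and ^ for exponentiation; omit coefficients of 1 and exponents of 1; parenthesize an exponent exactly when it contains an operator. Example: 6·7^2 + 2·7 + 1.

7

step 0: 7 = 5 + 2; sub 6 for 5: 6 + 2; = 8; G_1 = 8−1 = 7
step 1: 7 = 6 + 1; sub 7 for 6: 7 + 1; = 8; G_2 = 8−1 = 7
step 2: 7 = 7; sub 8 for 7: 8; = 8; G_3 = 8−1 = 7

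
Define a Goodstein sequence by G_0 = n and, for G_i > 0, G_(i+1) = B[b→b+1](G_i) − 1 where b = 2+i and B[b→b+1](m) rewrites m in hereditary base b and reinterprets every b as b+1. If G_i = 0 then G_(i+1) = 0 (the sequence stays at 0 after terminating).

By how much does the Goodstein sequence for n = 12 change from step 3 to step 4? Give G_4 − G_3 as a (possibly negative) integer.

264334

G_0=12  [base 2] 2^(2 + 1) + 2^2  →[2↦3]→  3^(3 + 1) + 3^3 = 108  −1 ⇒ G_1=107
G_1=107  [base 3] 3^(3 + 1) + 2·3^2 + 2·3 + 2  →[3↦4]→  4^(4 + 1) + 2·4^2 + 2·4 + 2 = 1066  −1 ⇒ G_2=1065
G_2=1065  [base 4] 4^(4 + 1) + 2·4^2 + 2·4 + 1  →[4↦5]→  5^(5 + 1) + 2·5^2 + 2·5 + 1 = 15686  −1 ⇒ G_3=15685
G_3=15685  [base 5] 5^(5 + 1) + 2·5^2 + 2·5  →[5↦6]→  6^(6 + 1) + 2·6^2 + 2·6 = 280020  −1 ⇒ G_4=280019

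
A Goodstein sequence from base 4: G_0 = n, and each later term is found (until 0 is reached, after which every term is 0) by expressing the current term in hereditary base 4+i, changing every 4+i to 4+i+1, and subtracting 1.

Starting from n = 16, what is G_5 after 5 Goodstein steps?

36

i=0: 16 = 4^2 (b=4); 4→5: 5^2 = 25; 25−1 = 24
i=1: 24 = 4·5 + 4 (b=5); 5→6: 4·6 + 4 = 28; 28−1 = 27
i=2: 27 = 4·6 + 3 (b=6); 6→7: 4·7 + 3 = 31; 31−1 = 30
i=3: 30 = 4·7 + 2 (b=7); 7→8: 4·8 + 2 = 34; 34−1 = 33
i=4: 33 = 4·8 + 1 (b=8); 8→9: 4·9 + 1 = 37; 37−1 = 36
i=5: 36 = 4·9 (b=9); 9→10: 4·10 = 40; 40−1 = 39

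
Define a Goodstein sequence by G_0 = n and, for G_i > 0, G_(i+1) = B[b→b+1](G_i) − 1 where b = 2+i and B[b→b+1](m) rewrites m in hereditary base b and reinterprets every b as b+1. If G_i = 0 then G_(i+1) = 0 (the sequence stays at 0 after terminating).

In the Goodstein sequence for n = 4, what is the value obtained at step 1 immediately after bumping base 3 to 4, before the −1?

[0] 4 ≡ 2^2 (base 2). Lift 3: 27. −1: 26.
[1] 26 ≡ 2·3^2 + 2·3 + 2 (base 3). Lift 4: 42. −1: 41.

42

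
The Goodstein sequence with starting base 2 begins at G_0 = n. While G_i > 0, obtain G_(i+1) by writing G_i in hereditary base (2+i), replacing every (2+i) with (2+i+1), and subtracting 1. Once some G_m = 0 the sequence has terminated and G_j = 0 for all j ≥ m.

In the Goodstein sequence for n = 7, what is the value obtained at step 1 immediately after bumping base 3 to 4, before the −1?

7 —HB2→ 2^2 + 2 + 1 —bump→ 3^3 + 3 + 1 = 31 —(−1)→ 30
30 —HB3→ 3^3 + 3 —bump→ 4^4 + 4 = 260 —(−1)→ 259

260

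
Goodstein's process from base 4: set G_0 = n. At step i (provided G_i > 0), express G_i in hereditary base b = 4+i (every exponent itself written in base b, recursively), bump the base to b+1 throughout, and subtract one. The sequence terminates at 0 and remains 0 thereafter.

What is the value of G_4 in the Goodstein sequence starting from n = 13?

19

step 0: 13 = 3·4 + 1; sub 5 for 4: 3·5 + 1; = 16; G_1 = 16−1 = 15
step 1: 15 = 3·5; sub 6 for 5: 3·6; = 18; G_2 = 18−1 = 17
step 2: 17 = 2·6 + 5; sub 7 for 6: 2·7 + 5; = 19; G_3 = 19−1 = 18
step 3: 18 = 2·7 + 4; sub 8 for 7: 2·8 + 4; = 20; G_4 = 20−1 = 19
step 4: 19 = 2·8 + 3; sub 9 for 8: 2·9 + 3; = 21; G_5 = 21−1 = 20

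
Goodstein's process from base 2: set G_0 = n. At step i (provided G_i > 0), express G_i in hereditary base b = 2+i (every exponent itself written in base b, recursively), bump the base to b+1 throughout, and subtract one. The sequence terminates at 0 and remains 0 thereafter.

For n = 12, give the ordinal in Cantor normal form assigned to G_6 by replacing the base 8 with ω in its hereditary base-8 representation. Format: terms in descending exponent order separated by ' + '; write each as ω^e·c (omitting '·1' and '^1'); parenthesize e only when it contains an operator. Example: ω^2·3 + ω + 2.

ω^(ω + 1) + ω^2·2 + ω + 3

[0] 12 ≡ 2^(2 + 1) + 2^2 (base 2). Lift 3: 108. −1: 107.
[1] 107 ≡ 3^(3 + 1) + 2·3^2 + 2·3 + 2 (base 3). Lift 4: 1066. −1: 1065.
[2] 1065 ≡ 4^(4 + 1) + 2·4^2 + 2·4 + 1 (base 4). Lift 5: 15686. −1: 15685.
[3] 15685 ≡ 5^(5 + 1) + 2·5^2 + 2·5 (base 5). Lift 6: 280020. −1: 280019.
[4] 280019 ≡ 6^(6 + 1) + 2·6^2 + 6 + 5 (base 6). Lift 7: 5764911. −1: 5764910.
[5] 5764910 ≡ 7^(7 + 1) + 2·7^2 + 7 + 4 (base 7). Lift 8: 134217868. −1: 134217867.
[6] 134217867 ≡ 8^(8 + 1) + 2·8^2 + 8 + 3 (base 8). Lift 9: 3486784575. −1: 3486784574.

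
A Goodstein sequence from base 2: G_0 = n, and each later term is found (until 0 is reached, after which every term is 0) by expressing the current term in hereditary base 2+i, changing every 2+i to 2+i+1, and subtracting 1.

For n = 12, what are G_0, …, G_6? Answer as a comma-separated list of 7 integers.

12, 107, 1065, 15685, 280019, 5764910, 134217867

[0] 12 ≡ 2^(2 + 1) + 2^2 (base 2). Lift 3: 108. −1: 107.
[1] 107 ≡ 3^(3 + 1) + 2·3^2 + 2·3 + 2 (base 3). Lift 4: 1066. −1: 1065.
[2] 1065 ≡ 4^(4 + 1) + 2·4^2 + 2·4 + 1 (base 4). Lift 5: 15686. −1: 15685.
[3] 15685 ≡ 5^(5 + 1) + 2·5^2 + 2·5 (base 5). Lift 6: 280020. −1: 280019.
[4] 280019 ≡ 6^(6 + 1) + 2·6^2 + 6 + 5 (base 6). Lift 7: 5764911. −1: 5764910.
[5] 5764910 ≡ 7^(7 + 1) + 2·7^2 + 7 + 4 (base 7). Lift 8: 134217868. −1: 134217867.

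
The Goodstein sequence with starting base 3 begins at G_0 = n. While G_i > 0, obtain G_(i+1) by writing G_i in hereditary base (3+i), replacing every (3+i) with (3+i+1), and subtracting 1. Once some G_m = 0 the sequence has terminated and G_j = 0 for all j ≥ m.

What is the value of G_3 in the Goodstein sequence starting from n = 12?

i=0: 12 = 3^2 + 3 (b=3); 3→4: 4^2 + 4 = 20; 20−1 = 19
i=1: 19 = 4^2 + 3 (b=4); 4→5: 5^2 + 3 = 28; 28−1 = 27
i=2: 27 = 5^2 + 2 (b=5); 5→6: 6^2 + 2 = 38; 38−1 = 37
i=3: 37 = 6^2 + 1 (b=6); 6→7: 7^2 + 1 = 50; 50−1 = 49

37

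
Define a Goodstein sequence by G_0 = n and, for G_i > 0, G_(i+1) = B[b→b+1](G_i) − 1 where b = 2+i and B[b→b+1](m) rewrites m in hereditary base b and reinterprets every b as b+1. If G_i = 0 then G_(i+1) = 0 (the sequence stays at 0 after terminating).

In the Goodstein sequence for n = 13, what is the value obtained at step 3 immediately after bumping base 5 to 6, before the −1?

base 2: 13 = 2^(2 + 1) + 2^2 + 1; at 3: 3^(3 + 1) + 3^3 + 1 = 109; next = 108
base 3: 108 = 3^(3 + 1) + 3^3; at 4: 4^(4 + 1) + 4^4 = 1280; next = 1279
base 4: 1279 = 4^(4 + 1) + 3·4^3 + 3·4^2 + 3·4 + 3; at 5: 5^(5 + 1) + 3·5^3 + 3·5^2 + 3·5 + 3 = 16093; next = 16092
base 5: 16092 = 5^(5 + 1) + 3·5^3 + 3·5^2 + 3·5 + 2; at 6: 6^(6 + 1) + 3·6^3 + 3·6^2 + 3·6 + 2 = 280712; next = 280711

280712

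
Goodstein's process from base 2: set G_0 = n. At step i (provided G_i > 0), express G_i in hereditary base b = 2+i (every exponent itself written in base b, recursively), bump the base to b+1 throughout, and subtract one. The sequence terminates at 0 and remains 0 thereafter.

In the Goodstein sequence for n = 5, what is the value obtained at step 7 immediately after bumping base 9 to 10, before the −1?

3326

[0] 5 ≡ 2^2 + 1 (base 2). Lift 3: 28. −1: 27.
[1] 27 ≡ 3^3 (base 3). Lift 4: 256. −1: 255.
[2] 255 ≡ 3·4^3 + 3·4^2 + 3·4 + 3 (base 4). Lift 5: 468. −1: 467.
[3] 467 ≡ 3·5^3 + 3·5^2 + 3·5 + 2 (base 5). Lift 6: 776. −1: 775.
[4] 775 ≡ 3·6^3 + 3·6^2 + 3·6 + 1 (base 6). Lift 7: 1198. −1: 1197.
[5] 1197 ≡ 3·7^3 + 3·7^2 + 3·7 (base 7). Lift 8: 1752. −1: 1751.
[6] 1751 ≡ 3·8^3 + 3·8^2 + 2·8 + 7 (base 8). Lift 9: 2455. −1: 2454.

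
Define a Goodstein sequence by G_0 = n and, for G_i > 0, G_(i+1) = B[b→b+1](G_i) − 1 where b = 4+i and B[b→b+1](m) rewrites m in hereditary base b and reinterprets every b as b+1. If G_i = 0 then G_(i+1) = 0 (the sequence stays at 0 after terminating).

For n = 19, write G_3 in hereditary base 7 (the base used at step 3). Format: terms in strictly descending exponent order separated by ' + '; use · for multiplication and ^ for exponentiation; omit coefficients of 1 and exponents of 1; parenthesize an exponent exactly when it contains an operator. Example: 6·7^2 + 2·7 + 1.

7^2

G_0 = 19. HB_4(19) = 4^2 + 3. Bump = 28. G_1 = 27.
G_1 = 27. HB_5(27) = 5^2 + 2. Bump = 38. G_2 = 37.
G_2 = 37. HB_6(37) = 6^2 + 1. Bump = 50. G_3 = 49.
G_3 = 49. HB_7(49) = 7^2. Bump = 64. G_4 = 63.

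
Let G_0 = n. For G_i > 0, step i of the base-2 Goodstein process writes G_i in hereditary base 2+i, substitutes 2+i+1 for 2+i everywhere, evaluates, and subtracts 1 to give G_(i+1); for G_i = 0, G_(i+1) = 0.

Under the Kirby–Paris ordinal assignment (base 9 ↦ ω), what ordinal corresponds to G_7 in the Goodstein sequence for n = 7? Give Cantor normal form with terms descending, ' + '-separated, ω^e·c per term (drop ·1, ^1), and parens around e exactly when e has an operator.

ω^7·7 + ω^6·7 + ω^5·7 + ω^4·7 + ω^3·7 + ω^2·7 + ω·7 + 6

[0] 7 ≡ 2^2 + 2 + 1 (base 2). Lift 3: 31. −1: 30.
[1] 30 ≡ 3^3 + 3 (base 3). Lift 4: 260. −1: 259.
[2] 259 ≡ 4^4 + 3 (base 4). Lift 5: 3128. −1: 3127.
[3] 3127 ≡ 5^5 + 2 (base 5). Lift 6: 46658. −1: 46657.
[4] 46657 ≡ 6^6 + 1 (base 6). Lift 7: 823544. −1: 823543.
[5] 823543 ≡ 7^7 (base 7). Lift 8: 16777216. −1: 16777215.
[6] 16777215 ≡ 7·8^7 + 7·8^6 + 7·8^5 + 7·8^4 + 7·8^3 + 7·8^2 + 7·8 + 7 (base 8). Lift 9: 37665880. −1: 37665879.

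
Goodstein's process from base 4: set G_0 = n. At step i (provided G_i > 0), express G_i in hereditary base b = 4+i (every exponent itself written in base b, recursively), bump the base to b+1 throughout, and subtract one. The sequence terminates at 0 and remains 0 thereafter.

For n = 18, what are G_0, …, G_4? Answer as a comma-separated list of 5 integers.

18, 26, 36, 48, 53

G_0=18  [base 4] 4^2 + 2  →[4↦5]→  5^2 + 2 = 27  −1 ⇒ G_1=26
G_1=26  [base 5] 5^2 + 1  →[5↦6]→  6^2 + 1 = 37  −1 ⇒ G_2=36
G_2=36  [base 6] 6^2  →[6↦7]→  7^2 = 49  −1 ⇒ G_3=48
G_3=48  [base 7] 6·7 + 6  →[7↦8]→  6·8 + 6 = 54  −1 ⇒ G_4=53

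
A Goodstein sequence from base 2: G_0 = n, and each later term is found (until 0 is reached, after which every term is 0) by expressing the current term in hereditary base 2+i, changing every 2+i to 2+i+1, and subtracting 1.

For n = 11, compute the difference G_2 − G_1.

step 0: 11 = 2^(2 + 1) + 2 + 1; sub 3 for 2: 3^(3 + 1) + 3 + 1; = 85; G_1 = 85−1 = 84
step 1: 84 = 3^(3 + 1) + 3; sub 4 for 3: 4^(4 + 1) + 4; = 1028; G_2 = 1028−1 = 1027

943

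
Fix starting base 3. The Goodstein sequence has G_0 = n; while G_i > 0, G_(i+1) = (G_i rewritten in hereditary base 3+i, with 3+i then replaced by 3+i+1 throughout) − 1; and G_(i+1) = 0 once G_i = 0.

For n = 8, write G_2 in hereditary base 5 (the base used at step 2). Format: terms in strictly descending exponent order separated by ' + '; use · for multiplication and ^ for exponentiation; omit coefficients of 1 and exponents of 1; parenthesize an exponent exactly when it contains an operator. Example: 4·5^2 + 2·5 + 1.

G_0 = 8. HB_3(8) = 2·3 + 2. Bump = 10. G_1 = 9.
G_1 = 9. HB_4(9) = 2·4 + 1. Bump = 11. G_2 = 10.
G_2 = 10. HB_5(10) = 2·5. Bump = 12. G_3 = 11.

2·5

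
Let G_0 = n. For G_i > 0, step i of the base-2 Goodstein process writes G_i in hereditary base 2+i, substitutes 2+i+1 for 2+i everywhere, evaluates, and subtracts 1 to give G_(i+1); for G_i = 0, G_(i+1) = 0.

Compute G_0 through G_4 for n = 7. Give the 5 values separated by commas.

step 0: 7 = 2^2 + 2 + 1; sub 3 for 2: 3^3 + 3 + 1; = 31; G_1 = 31−1 = 30
step 1: 30 = 3^3 + 3; sub 4 for 3: 4^4 + 4; = 260; G_2 = 260−1 = 259
step 2: 259 = 4^4 + 3; sub 5 for 4: 5^5 + 3; = 3128; G_3 = 3128−1 = 3127
step 3: 3127 = 5^5 + 2; sub 6 for 5: 6^6 + 2; = 46658; G_4 = 46658−1 = 46657

7, 30, 259, 3127, 46657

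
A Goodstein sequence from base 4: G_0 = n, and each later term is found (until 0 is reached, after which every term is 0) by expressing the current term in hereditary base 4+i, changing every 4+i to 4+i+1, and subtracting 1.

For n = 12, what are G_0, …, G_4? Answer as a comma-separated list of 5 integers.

12, 14, 15, 16, 17

12 —HB4→ 3·4 —bump→ 3·5 = 15 —(−1)→ 14
14 —HB5→ 2·5 + 4 —bump→ 2·6 + 4 = 16 —(−1)→ 15
15 —HB6→ 2·6 + 3 —bump→ 2·7 + 3 = 17 —(−1)→ 16
16 —HB7→ 2·7 + 2 —bump→ 2·8 + 2 = 18 —(−1)→ 17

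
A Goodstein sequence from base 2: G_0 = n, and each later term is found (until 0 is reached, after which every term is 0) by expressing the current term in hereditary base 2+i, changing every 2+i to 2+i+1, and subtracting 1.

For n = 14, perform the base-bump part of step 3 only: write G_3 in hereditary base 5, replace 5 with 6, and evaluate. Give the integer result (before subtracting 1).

326592

14 —HB2→ 2^(2 + 1) + 2^2 + 2 —bump→ 3^(3 + 1) + 3^3 + 3 = 111 —(−1)→ 110
110 —HB3→ 3^(3 + 1) + 3^3 + 2 —bump→ 4^(4 + 1) + 4^4 + 2 = 1282 —(−1)→ 1281
1281 —HB4→ 4^(4 + 1) + 4^4 + 1 —bump→ 5^(5 + 1) + 5^5 + 1 = 18751 —(−1)→ 18750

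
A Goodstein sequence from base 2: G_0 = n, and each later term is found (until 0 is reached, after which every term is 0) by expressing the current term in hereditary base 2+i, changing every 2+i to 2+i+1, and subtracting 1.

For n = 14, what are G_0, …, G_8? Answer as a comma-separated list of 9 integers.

14, 110, 1281, 18750, 326591, 5862840, 134404971, 3487116548, 100000555551

[0] 14 ≡ 2^(2 + 1) + 2^2 + 2 (base 2). Lift 3: 111. −1: 110.
[1] 110 ≡ 3^(3 + 1) + 3^3 + 2 (base 3). Lift 4: 1282. −1: 1281.
[2] 1281 ≡ 4^(4 + 1) + 4^4 + 1 (base 4). Lift 5: 18751. −1: 18750.
[3] 18750 ≡ 5^(5 + 1) + 5^5 (base 5). Lift 6: 326592. −1: 326591.
[4] 326591 ≡ 6^(6 + 1) + 5·6^5 + 5·6^4 + 5·6^3 + 5·6^2 + 5·6 + 5 (base 6). Lift 7: 5862841. −1: 5862840.
[5] 5862840 ≡ 7^(7 + 1) + 5·7^5 + 5·7^4 + 5·7^3 + 5·7^2 + 5·7 + 4 (base 7). Lift 8: 134404972. −1: 134404971.
[6] 134404971 ≡ 8^(8 + 1) + 5·8^5 + 5·8^4 + 5·8^3 + 5·8^2 + 5·8 + 3 (base 8). Lift 9: 3487116549. −1: 3487116548.
[7] 3487116548 ≡ 9^(9 + 1) + 5·9^5 + 5·9^4 + 5·9^3 + 5·9^2 + 5·9 + 2 (base 9). Lift 10: 100000555552. −1: 100000555551.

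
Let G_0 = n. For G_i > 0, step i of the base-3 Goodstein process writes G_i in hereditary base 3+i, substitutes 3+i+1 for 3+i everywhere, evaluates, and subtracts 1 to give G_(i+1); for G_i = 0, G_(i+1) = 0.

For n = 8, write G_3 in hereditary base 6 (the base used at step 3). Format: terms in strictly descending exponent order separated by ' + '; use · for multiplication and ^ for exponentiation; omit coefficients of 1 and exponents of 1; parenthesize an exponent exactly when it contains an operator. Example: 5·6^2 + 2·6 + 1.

6 + 5

G_0=8  [base 3] 2·3 + 2  →[3↦4]→  2·4 + 2 = 10  −1 ⇒ G_1=9
G_1=9  [base 4] 2·4 + 1  →[4↦5]→  2·5 + 1 = 11  −1 ⇒ G_2=10
G_2=10  [base 5] 2·5  →[5↦6]→  2·6 = 12  −1 ⇒ G_3=11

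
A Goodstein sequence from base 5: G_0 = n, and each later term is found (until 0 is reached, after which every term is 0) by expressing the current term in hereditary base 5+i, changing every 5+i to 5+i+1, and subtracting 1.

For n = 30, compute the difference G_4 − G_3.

16

base 5: 30 = 5^2 + 5; at 6: 6^2 + 6 = 42; next = 41
base 6: 41 = 6^2 + 5; at 7: 7^2 + 5 = 54; next = 53
base 7: 53 = 7^2 + 4; at 8: 8^2 + 4 = 68; next = 67
base 8: 67 = 8^2 + 3; at 9: 9^2 + 3 = 84; next = 83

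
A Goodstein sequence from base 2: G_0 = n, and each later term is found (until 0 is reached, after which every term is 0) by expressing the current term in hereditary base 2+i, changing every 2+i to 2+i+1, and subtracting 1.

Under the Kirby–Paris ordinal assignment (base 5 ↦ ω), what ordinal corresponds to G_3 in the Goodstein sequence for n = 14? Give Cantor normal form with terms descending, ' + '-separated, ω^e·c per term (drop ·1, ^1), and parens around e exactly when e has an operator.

G_0 = 14. HB_2(14) = 2^(2 + 1) + 2^2 + 2. Bump = 111. G_1 = 110.
G_1 = 110. HB_3(110) = 3^(3 + 1) + 3^3 + 2. Bump = 1282. G_2 = 1281.
G_2 = 1281. HB_4(1281) = 4^(4 + 1) + 4^4 + 1. Bump = 18751. G_3 = 18750.
G_3 = 18750. HB_5(18750) = 5^(5 + 1) + 5^5. Bump = 326592. G_4 = 326591.

ω^(ω + 1) + ω^ω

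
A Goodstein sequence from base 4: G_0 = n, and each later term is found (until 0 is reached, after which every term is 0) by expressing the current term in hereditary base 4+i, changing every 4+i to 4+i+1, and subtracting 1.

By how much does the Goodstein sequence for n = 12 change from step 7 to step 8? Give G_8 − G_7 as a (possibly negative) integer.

0

G_0 = 12. HB_4(12) = 3·4. Bump = 15. G_1 = 14.
G_1 = 14. HB_5(14) = 2·5 + 4. Bump = 16. G_2 = 15.
G_2 = 15. HB_6(15) = 2·6 + 3. Bump = 17. G_3 = 16.
G_3 = 16. HB_7(16) = 2·7 + 2. Bump = 18. G_4 = 17.
G_4 = 17. HB_8(17) = 2·8 + 1. Bump = 19. G_5 = 18.
G_5 = 18. HB_9(18) = 2·9. Bump = 20. G_6 = 19.
G_6 = 19. HB_10(19) = 10 + 9. Bump = 20. G_7 = 19.
G_7 = 19. HB_11(19) = 11 + 8. Bump = 20. G_8 = 19.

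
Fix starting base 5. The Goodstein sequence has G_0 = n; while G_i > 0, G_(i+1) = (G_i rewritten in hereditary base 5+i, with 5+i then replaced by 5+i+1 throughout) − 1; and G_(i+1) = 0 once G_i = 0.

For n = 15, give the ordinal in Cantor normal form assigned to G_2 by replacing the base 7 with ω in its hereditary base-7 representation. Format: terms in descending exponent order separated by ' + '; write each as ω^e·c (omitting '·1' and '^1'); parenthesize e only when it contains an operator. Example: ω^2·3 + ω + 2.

ω·2 + 4

G_0=15  [base 5] 3·5  →[5↦6]→  3·6 = 18  −1 ⇒ G_1=17
G_1=17  [base 6] 2·6 + 5  →[6↦7]→  2·7 + 5 = 19  −1 ⇒ G_2=18
G_2=18  [base 7] 2·7 + 4  →[7↦8]→  2·8 + 4 = 20  −1 ⇒ G_3=19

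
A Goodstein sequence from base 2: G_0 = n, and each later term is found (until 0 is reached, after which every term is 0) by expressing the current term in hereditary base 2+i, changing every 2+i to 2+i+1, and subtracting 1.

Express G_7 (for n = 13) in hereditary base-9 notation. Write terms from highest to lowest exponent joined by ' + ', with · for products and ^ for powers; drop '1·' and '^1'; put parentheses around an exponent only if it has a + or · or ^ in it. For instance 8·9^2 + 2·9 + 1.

9^(9 + 1) + 3·9^3 + 3·9^2 + 2·9 + 6

G_0=13  [base 2] 2^(2 + 1) + 2^2 + 1  →[2↦3]→  3^(3 + 1) + 3^3 + 1 = 109  −1 ⇒ G_1=108
G_1=108  [base 3] 3^(3 + 1) + 3^3  →[3↦4]→  4^(4 + 1) + 4^4 = 1280  −1 ⇒ G_2=1279
G_2=1279  [base 4] 4^(4 + 1) + 3·4^3 + 3·4^2 + 3·4 + 3  →[4↦5]→  5^(5 + 1) + 3·5^3 + 3·5^2 + 3·5 + 3 = 16093  −1 ⇒ G_3=16092
G_3=16092  [base 5] 5^(5 + 1) + 3·5^3 + 3·5^2 + 3·5 + 2  →[5↦6]→  6^(6 + 1) + 3·6^3 + 3·6^2 + 3·6 + 2 = 280712  −1 ⇒ G_4=280711
G_4=280711  [base 6] 6^(6 + 1) + 3·6^3 + 3·6^2 + 3·6 + 1  →[6↦7]→  7^(7 + 1) + 3·7^3 + 3·7^2 + 3·7 + 1 = 5765999  −1 ⇒ G_5=5765998
G_5=5765998  [base 7] 7^(7 + 1) + 3·7^3 + 3·7^2 + 3·7  →[7↦8]→  8^(8 + 1) + 3·8^3 + 3·8^2 + 3·8 = 134219480  −1 ⇒ G_6=134219479
G_6=134219479  [base 8] 8^(8 + 1) + 3·8^3 + 3·8^2 + 2·8 + 7  →[8↦9]→  9^(9 + 1) + 3·9^3 + 3·9^2 + 2·9 + 7 = 3486786856  −1 ⇒ G_7=3486786855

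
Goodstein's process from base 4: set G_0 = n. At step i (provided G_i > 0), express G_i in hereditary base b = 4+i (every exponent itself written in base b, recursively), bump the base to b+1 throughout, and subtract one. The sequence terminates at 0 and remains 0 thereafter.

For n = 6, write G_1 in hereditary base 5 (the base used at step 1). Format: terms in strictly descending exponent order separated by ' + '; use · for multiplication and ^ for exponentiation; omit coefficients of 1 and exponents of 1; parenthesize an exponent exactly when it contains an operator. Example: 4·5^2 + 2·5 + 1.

i=0: 6 = 4 + 2 (b=4); 4→5: 5 + 2 = 7; 7−1 = 6
i=1: 6 = 5 + 1 (b=5); 5→6: 6 + 1 = 7; 7−1 = 6

5 + 1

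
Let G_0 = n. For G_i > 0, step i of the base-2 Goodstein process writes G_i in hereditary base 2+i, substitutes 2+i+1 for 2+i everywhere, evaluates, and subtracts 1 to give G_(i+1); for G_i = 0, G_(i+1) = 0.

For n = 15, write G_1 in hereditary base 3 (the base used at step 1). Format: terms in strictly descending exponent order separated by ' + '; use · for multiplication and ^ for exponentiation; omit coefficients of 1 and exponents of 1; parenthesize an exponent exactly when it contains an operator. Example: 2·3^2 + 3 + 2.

(0) 15|_2 = 2^(2 + 1) + 2^2 + 2 + 1 ↦ 3^(3 + 1) + 3^3 + 3 + 1|_3 = 112 ⇒ 111
(1) 111|_3 = 3^(3 + 1) + 3^3 + 3 ↦ 4^(4 + 1) + 4^4 + 4|_4 = 1284 ⇒ 1283

3^(3 + 1) + 3^3 + 3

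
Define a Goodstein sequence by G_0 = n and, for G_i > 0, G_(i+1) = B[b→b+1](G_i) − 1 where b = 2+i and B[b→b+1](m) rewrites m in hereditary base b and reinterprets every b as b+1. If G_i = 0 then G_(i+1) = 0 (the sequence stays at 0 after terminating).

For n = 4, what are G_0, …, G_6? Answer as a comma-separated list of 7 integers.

4, 26, 41, 60, 83, 109, 139

G_0 = 4. HB_2(4) = 2^2. Bump = 27. G_1 = 26.
G_1 = 26. HB_3(26) = 2·3^2 + 2·3 + 2. Bump = 42. G_2 = 41.
G_2 = 41. HB_4(41) = 2·4^2 + 2·4 + 1. Bump = 61. G_3 = 60.
G_3 = 60. HB_5(60) = 2·5^2 + 2·5. Bump = 84. G_4 = 83.
G_4 = 83. HB_6(83) = 2·6^2 + 6 + 5. Bump = 110. G_5 = 109.
G_5 = 109. HB_7(109) = 2·7^2 + 7 + 4. Bump = 140. G_6 = 139.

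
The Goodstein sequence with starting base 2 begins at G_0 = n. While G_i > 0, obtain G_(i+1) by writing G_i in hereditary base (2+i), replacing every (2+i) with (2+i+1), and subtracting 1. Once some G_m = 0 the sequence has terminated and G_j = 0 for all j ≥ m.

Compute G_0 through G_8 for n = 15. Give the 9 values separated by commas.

15, 111, 1283, 18752, 326593, 6588344, 150994943, 3524450280, 100077777775

base 2: 15 = 2^(2 + 1) + 2^2 + 2 + 1; at 3: 3^(3 + 1) + 3^3 + 3 + 1 = 112; next = 111
base 3: 111 = 3^(3 + 1) + 3^3 + 3; at 4: 4^(4 + 1) + 4^4 + 4 = 1284; next = 1283
base 4: 1283 = 4^(4 + 1) + 4^4 + 3; at 5: 5^(5 + 1) + 5^5 + 3 = 18753; next = 18752
base 5: 18752 = 5^(5 + 1) + 5^5 + 2; at 6: 6^(6 + 1) + 6^6 + 2 = 326594; next = 326593
base 6: 326593 = 6^(6 + 1) + 6^6 + 1; at 7: 7^(7 + 1) + 7^7 + 1 = 6588345; next = 6588344
base 7: 6588344 = 7^(7 + 1) + 7^7; at 8: 8^(8 + 1) + 8^8 = 150994944; next = 150994943
base 8: 150994943 = 8^(8 + 1) + 7·8^7 + 7·8^6 + 7·8^5 + 7·8^4 + 7·8^3 + 7·8^2 + 7·8 + 7; at 9: 9^(9 + 1) + 7·9^7 + 7·9^6 + 7·9^5 + 7·9^4 + 7·9^3 + 7·9^2 + 7·9 + 7 = 3524450281; next = 3524450280
base 9: 3524450280 = 9^(9 + 1) + 7·9^7 + 7·9^6 + 7·9^5 + 7·9^4 + 7·9^3 + 7·9^2 + 7·9 + 6; at 10: 10^(10 + 1) + 7·10^7 + 7·10^6 + 7·10^5 + 7·10^4 + 7·10^3 + 7·10^2 + 7·10 + 6 = 100077777776; next = 100077777775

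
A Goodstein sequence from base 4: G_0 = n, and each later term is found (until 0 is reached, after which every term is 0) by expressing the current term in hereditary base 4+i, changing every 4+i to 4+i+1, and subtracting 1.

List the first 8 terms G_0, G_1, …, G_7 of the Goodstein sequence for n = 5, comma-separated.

5, 5, 5, 4, 3, 2, 1, 0

(0) 5|_4 = 4 + 1 ↦ 5 + 1|_5 = 6 ⇒ 5
(1) 5|_5 = 5 ↦ 6|_6 = 6 ⇒ 5
(2) 5|_6 = 5 ↦ 5|_7 = 5 ⇒ 4
(3) 4|_7 = 4 ↦ 4|_8 = 4 ⇒ 3
(4) 3|_8 = 3 ↦ 3|_9 = 3 ⇒ 2
(5) 2|_9 = 2 ↦ 2|_10 = 2 ⇒ 1
(6) 1|_10 = 1 ↦ 1|_11 = 1 ⇒ 0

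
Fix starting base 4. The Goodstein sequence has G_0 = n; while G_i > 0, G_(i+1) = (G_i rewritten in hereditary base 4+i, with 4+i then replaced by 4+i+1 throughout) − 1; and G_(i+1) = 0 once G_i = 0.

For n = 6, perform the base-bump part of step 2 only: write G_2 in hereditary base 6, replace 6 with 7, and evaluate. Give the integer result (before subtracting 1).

7

G_0 = 6. HB_4(6) = 4 + 2. Bump = 7. G_1 = 6.
G_1 = 6. HB_5(6) = 5 + 1. Bump = 7. G_2 = 6.
G_2 = 6. HB_6(6) = 6. Bump = 7. G_3 = 6.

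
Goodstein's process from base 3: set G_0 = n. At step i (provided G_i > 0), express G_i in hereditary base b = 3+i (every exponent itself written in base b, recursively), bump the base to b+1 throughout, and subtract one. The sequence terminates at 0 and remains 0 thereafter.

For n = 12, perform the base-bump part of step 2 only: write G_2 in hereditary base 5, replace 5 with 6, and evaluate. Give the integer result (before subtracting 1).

base 3: 12 = 3^2 + 3; at 4: 4^2 + 4 = 20; next = 19
base 4: 19 = 4^2 + 3; at 5: 5^2 + 3 = 28; next = 27
base 5: 27 = 5^2 + 2; at 6: 6^2 + 2 = 38; next = 37

38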